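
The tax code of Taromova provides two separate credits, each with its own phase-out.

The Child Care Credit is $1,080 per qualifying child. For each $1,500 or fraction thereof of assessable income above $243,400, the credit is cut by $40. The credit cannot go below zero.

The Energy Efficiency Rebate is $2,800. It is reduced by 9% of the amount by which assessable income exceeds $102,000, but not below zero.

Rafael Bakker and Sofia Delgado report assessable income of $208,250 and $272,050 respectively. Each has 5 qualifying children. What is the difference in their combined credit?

Rafael ($208,250): Child Care Credit: base = 5 × $1,080 = $5,400. $208,250 is at or below the $243,400 threshold, so the full $5,400 applies. Energy Efficiency Rebate: 9% of the $106,250 excess over $102,000 is $9,562.50 ≥ base, so the credit is $0. total $5,400 + $0 = $5,400
Sofia ($272,050): Child Care Credit: base = 5 × $1,080 = $5,400. income exceeds $243,400 by $28,650, which is 20 full-or-partial $1,500 increments; reduction = 20 × $40 = $800, leaving $4,600. Energy Efficiency Rebate: 9% of the $170,050 excess over $102,000 is $15,304.50 ≥ base, so the credit is $0. total $4,600 + $0 = $4,600
Difference: |$5,400 − $4,600| = $800.

$800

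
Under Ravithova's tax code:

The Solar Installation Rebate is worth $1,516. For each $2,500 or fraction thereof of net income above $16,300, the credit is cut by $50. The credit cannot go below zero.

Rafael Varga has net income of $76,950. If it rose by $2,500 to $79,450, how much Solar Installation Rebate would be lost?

$50

At $76,950 — income exceeds $16,300 by $60,650, which is 25 full-or-partial $2,500 increments; reduction = 25 × $50 = $1,250, leaving $266.
At $79,450 — income exceeds $16,300 by $63,150, which is 26 full-or-partial $2,500 increments; reduction = 26 × $50 = $1,300, leaving $216.
Lost: $266 − $216 = $50.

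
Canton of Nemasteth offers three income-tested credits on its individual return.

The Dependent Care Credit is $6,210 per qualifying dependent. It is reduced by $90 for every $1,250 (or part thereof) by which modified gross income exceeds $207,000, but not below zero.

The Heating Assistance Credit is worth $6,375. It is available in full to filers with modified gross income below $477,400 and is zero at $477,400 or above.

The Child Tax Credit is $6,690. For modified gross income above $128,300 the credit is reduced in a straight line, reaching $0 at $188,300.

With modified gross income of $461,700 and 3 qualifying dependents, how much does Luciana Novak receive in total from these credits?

Dependent Care Credit: base = 3 × $6,210 = $18,630. income exceeds $207,000 by $254,700, which is 204 full-or-partial $1,250 increments; reduction = 204 × $90 = $18,360, leaving $270.
Heating Assistance Credit: $461,700 is below the $477,400 cutoff, so the full $6,375 applies.
Child Tax Credit: $461,700 is at or above $188,300, so the credit is $0.
Total: $270 + $6,375 + $0 = $6,645.

$6,645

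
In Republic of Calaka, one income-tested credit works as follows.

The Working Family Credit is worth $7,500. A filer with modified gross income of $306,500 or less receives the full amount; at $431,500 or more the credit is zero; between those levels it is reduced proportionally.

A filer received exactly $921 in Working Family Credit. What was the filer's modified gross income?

$416,150

$921 is 921/7,500 of the full $7,500, so 6,579/7,500 of the $125,000 range has been used: income = $306,500 + $125,000 × 6,579/7,500 = $416,150.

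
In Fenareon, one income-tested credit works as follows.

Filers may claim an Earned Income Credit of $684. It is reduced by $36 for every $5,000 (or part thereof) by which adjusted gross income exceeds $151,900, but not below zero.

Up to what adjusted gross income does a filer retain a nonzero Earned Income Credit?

After 18 increments the reduction is 18 × $36 = $648, leaving $36; one more increment wipes it out. Increment 18 ends at excess 18 × $5,000 = $90,000, so the highest qualifying income is $151,900 + $90,000 = $241,900.

$241,900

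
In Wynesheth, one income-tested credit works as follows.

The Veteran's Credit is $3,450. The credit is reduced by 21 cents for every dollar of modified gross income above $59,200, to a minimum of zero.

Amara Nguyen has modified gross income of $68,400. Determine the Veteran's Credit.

Veteran's Credit: 21% of the $9,200 excess over $59,200 is $1,932; credit = $3,450 − $1,932 = $1,518.

$1,518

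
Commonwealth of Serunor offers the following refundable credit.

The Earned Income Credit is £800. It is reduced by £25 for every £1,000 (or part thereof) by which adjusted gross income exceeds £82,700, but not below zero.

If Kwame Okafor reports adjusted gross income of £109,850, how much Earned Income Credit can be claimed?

Earned Income Credit: income exceeds £82,700 by £27,150, which is 28 full-or-partial £1,000 increments; reduction = 28 × £25 = £700, leaving £100.

£100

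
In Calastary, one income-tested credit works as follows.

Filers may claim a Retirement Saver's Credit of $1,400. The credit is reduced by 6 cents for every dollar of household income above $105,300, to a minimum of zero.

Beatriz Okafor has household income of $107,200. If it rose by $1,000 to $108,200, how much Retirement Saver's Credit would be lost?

At $107,200 — 6% of the $1,900 excess over $105,300 is $114; credit = $1,400 − $114 = $1,286.
At $108,200 — 6% of the $2,900 excess over $105,300 is $174; credit = $1,400 − $174 = $1,226.
Lost: $1,286 − $1,226 = $60.

$60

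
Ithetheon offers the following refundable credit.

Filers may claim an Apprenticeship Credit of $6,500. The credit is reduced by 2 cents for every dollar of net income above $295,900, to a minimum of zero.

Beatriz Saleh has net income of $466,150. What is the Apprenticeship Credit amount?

Apprenticeship Credit: 2% of the $170,250 excess over $295,900 is $3,405; credit = $6,500 − $3,405 = $3,095.

$3,095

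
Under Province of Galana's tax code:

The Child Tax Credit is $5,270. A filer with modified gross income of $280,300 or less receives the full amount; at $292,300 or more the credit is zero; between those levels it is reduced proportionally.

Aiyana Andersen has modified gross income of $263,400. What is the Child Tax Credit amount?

Child Tax Credit: $263,400 is at or below the $280,300 threshold, so the full $5,270 applies.

$5,270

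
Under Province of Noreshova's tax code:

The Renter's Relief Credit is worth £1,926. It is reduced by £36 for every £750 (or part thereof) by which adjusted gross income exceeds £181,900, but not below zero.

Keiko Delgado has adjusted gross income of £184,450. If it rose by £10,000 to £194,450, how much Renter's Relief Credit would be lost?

£468

At £184,450 — income exceeds £181,900 by £2,550, which is 4 full-or-partial £750 increments; reduction = 4 × £36 = £144, leaving £1,782.
At £194,450 — income exceeds £181,900 by £12,550, which is 17 full-or-partial £750 increments; reduction = 17 × £36 = £612, leaving £1,314.
Lost: £1,782 − £1,314 = £468.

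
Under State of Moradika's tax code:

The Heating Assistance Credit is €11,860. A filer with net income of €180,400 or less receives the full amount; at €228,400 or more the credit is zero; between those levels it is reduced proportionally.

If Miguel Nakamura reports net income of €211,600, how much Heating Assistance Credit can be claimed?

€4,151

Heating Assistance Credit: €211,600 is €31,200 into a €48,000 phase-out range, leaving 16,800/48,000 of the credit: €11,860 × 16,800/48,000 = €4,151.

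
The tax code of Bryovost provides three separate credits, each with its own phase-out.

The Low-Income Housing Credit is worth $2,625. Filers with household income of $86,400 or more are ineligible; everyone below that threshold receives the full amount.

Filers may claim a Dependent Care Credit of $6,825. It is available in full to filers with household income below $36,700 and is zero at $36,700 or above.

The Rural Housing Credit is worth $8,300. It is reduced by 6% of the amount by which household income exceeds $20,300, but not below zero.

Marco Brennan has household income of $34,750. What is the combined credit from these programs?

$16,883

Low-Income Housing Credit: $34,750 is below the $86,400 cutoff, so the full $2,625 applies.
Dependent Care Credit: $34,750 is below the $36,700 cutoff, so the full $6,825 applies.
Rural Housing Credit: 6% of the $14,450 excess over $20,300 is $867; credit = $8,300 − $867 = $7,433.
Total: $2,625 + $6,825 + $7,433 = $16,883.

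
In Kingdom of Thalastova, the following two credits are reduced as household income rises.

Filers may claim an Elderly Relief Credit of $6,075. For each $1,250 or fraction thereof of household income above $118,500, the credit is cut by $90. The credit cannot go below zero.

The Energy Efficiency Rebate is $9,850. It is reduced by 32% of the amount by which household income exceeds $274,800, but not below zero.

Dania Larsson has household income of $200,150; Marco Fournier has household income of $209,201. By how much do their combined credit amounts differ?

$135

Dania ($200,150): Elderly Relief Credit: income exceeds $118,500 by $81,650, which is 66 full-or-partial $1,250 increments; reduction = 66 × $90 = $5,940, leaving $135. Energy Efficiency Rebate: $200,150 is at or below the $274,800 threshold, so the full $9,850 applies. total $135 + $9,850 = $9,985
Marco ($209,201): Elderly Relief Credit: income exceeds $118,500 by $90,701 → 73 increments × $90 = $6,570 ≥ base, so the credit is $0. Energy Efficiency Rebate: $209,201 is at or below the $274,800 threshold, so the full $9,850 applies. total $0 + $9,850 = $9,850
Difference: |$9,985 − $9,850| = $135.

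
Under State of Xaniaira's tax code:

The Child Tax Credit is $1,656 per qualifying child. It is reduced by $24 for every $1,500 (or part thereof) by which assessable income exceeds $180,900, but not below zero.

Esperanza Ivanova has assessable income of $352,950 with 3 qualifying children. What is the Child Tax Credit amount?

Child Tax Credit: base = 3 × $1,656 = $4,968. income exceeds $180,900 by $172,050, which is 115 full-or-partial $1,500 increments; reduction = 115 × $24 = $2,760, leaving $2,208.

$2,208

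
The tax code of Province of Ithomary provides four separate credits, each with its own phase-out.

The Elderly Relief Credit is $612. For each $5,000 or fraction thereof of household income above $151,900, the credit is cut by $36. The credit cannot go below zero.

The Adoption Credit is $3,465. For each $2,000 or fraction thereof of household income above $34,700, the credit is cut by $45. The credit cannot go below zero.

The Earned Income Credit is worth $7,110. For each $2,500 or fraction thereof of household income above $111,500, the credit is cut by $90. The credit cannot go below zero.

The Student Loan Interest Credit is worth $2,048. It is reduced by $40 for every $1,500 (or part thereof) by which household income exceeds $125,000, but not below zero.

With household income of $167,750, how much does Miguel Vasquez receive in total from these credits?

$6,846

Elderly Relief Credit: income exceeds $151,900 by $15,850, which is 4 full-or-partial $5,000 increments; reduction = 4 × $36 = $144, leaving $468.
Adoption Credit: income exceeds $34,700 by $133,050, which is 67 full-or-partial $2,000 increments; reduction = 67 × $45 = $3,015, leaving $450.
Earned Income Credit: income exceeds $111,500 by $56,250, which is 23 full-or-partial $2,500 increments; reduction = 23 × $90 = $2,070, leaving $5,040.
Student Loan Interest Credit: income exceeds $125,000 by $42,750, which is 29 full-or-partial $1,500 increments; reduction = 29 × $40 = $1,160, leaving $888.
Total: $468 + $450 + $5,040 + $888 = $6,846.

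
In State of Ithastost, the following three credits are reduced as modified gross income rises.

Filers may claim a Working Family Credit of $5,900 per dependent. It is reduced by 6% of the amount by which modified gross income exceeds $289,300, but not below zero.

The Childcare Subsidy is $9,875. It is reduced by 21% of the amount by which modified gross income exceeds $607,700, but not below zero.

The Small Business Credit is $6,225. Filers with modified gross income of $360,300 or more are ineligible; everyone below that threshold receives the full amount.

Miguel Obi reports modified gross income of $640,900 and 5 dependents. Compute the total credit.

Working Family Credit: base = 5 × $5,900 = $29,500. 6% of the $351,600 excess over $289,300 is $21,096; credit = $29,500 − $21,096 = $8,404.
Childcare Subsidy: 21% of the $33,200 excess over $607,700 is $6,972; credit = $9,875 − $6,972 = $2,903.
Small Business Credit: $640,900 meets or exceeds the $360,300 cutoff, so the credit is $0.
Total: $8,404 + $2,903 + $0 = $11,307.

$11,307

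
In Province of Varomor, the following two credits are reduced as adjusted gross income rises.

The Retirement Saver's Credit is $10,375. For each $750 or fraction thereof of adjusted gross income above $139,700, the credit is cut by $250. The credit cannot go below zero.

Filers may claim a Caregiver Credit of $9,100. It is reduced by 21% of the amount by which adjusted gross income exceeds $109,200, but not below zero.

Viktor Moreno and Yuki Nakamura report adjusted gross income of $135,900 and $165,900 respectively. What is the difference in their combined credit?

$12,243

Viktor ($135,900): Retirement Saver's Credit: $135,900 is at or below the $139,700 threshold, so the full $10,375 applies. Caregiver Credit: 21% of the $26,700 excess over $109,200 is $5,607; credit = $9,100 − $5,607 = $3,493. total $10,375 + $3,493 = $13,868
Yuki ($165,900): Retirement Saver's Credit: income exceeds $139,700 by $26,200, which is 35 full-or-partial $750 increments; reduction = 35 × $250 = $8,750, leaving $1,625. Caregiver Credit: 21% of the $56,700 excess over $109,200 is $11,907 ≥ base, so the credit is $0. total $1,625 + $0 = $1,625
Difference: |$13,868 − $1,625| = $12,243.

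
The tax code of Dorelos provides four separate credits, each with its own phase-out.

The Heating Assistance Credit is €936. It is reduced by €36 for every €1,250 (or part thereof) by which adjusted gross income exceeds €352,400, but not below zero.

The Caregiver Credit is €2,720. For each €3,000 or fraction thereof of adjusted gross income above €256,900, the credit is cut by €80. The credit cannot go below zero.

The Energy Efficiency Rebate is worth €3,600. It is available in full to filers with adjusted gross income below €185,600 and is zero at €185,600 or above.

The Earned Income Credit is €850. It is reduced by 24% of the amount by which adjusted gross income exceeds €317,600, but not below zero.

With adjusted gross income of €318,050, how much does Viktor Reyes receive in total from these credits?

€2,718

Heating Assistance Credit: €318,050 is at or below the €352,400 threshold, so the full €936 applies.
Caregiver Credit: income exceeds €256,900 by €61,150, which is 21 full-or-partial €3,000 increments; reduction = 21 × €80 = €1,680, leaving €1,040.
Energy Efficiency Rebate: €318,050 meets or exceeds the €185,600 cutoff, so the credit is €0.
Earned Income Credit: 24% of the €450 excess over €317,600 is €108; credit = €850 − €108 = €742.
Total: €936 + €1,040 + €0 + €742 = €2,718.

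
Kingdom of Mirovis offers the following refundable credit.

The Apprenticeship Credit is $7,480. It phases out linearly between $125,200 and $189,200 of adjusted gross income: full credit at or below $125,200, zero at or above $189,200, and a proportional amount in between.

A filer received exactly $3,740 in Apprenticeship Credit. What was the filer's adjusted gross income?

$157,200

$3,740 is 3,740/7,480 of the full $7,480, so 3,740/7,480 of the $64,000 range has been used: income = $125,200 + $64,000 × 3,740/7,480 = $157,200.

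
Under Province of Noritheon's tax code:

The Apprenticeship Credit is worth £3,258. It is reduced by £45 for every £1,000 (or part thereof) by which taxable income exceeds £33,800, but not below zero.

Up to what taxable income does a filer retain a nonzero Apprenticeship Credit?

£105,800

After 72 increments the reduction is 72 × £45 = £3,240, leaving £18; one more increment wipes it out. Increment 72 ends at excess 72 × £1,000 = £72,000, so the highest qualifying income is £33,800 + £72,000 = £105,800.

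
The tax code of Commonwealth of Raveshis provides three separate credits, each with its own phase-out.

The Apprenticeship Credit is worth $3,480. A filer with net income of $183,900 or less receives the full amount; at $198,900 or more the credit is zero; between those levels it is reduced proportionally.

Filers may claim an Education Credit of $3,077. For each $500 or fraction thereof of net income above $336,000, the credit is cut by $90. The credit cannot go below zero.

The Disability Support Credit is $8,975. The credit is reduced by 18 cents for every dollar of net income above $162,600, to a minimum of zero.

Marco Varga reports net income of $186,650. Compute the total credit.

$10,565

Apprenticeship Credit: $186,650 is $2,750 into a $15,000 phase-out range, leaving 12,250/15,000 of the credit: $3,480 × 12,250/15,000 = $2,842.
Education Credit: $186,650 is at or below the $336,000 threshold, so the full $3,077 applies.
Disability Support Credit: 18% of the $24,050 excess over $162,600 is $4,329; credit = $8,975 − $4,329 = $4,646.
Total: $2,842 + $3,077 + $4,646 = $10,565.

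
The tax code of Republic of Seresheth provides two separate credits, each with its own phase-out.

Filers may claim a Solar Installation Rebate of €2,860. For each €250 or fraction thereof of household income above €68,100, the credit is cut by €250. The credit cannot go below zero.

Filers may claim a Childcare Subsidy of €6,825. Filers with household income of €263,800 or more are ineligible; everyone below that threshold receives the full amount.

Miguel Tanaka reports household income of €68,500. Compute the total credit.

€9,185

Solar Installation Rebate: income exceeds €68,100 by €400, which is 2 full-or-partial €250 increments; reduction = 2 × €250 = €500, leaving €2,360.
Childcare Subsidy: €68,500 is below the €263,800 cutoff, so the full €6,825 applies.
Total: €2,360 + €6,825 = €9,185.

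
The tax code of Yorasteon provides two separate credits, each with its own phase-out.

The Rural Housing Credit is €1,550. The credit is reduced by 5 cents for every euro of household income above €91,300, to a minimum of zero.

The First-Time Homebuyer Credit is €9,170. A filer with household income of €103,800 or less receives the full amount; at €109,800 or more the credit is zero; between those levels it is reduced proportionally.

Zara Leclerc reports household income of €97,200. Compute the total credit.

Rural Housing Credit: 5% of the €5,900 excess over €91,300 is €295; credit = €1,550 − €295 = €1,255.
First-Time Homebuyer Credit: €97,200 is at or below the €103,800 threshold, so the full €9,170 applies.
Total: €1,255 + €9,170 = €10,425.

€10,425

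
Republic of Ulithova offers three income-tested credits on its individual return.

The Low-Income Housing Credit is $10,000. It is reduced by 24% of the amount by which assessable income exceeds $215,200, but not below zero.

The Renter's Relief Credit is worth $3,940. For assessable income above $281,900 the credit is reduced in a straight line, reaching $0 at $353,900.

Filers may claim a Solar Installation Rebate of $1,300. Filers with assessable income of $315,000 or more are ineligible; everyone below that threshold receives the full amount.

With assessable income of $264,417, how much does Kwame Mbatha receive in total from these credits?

$5,240

Low-Income Housing Credit: 24% of the $49,217 excess over $215,200 is $11,812.08 ≥ base, so the credit is $0.
Renter's Relief Credit: $264,417 is at or below the $281,900 threshold, so the full $3,940 applies.
Solar Installation Rebate: $264,417 is below the $315,000 cutoff, so the full $1,300 applies.
Total: $0 + $3,940 + $1,300 = $5,240.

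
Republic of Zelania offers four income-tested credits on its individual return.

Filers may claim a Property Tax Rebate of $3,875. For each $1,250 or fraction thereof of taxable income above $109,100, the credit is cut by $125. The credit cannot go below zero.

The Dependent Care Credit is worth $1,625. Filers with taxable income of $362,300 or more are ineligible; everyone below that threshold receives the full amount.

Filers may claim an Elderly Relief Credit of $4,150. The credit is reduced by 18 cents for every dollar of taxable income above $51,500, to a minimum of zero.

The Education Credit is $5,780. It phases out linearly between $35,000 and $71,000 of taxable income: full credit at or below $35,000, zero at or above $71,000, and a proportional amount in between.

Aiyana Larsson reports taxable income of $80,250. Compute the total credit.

$5,500

Property Tax Rebate: $80,250 is at or below the $109,100 threshold, so the full $3,875 applies.
Dependent Care Credit: $80,250 is below the $362,300 cutoff, so the full $1,625 applies.
Elderly Relief Credit: 18% of the $28,750 excess over $51,500 is $5,175 ≥ base, so the credit is $0.
Education Credit: $80,250 is at or above $71,000, so the credit is $0.
Total: $3,875 + $1,625 + $0 + $0 = $5,500.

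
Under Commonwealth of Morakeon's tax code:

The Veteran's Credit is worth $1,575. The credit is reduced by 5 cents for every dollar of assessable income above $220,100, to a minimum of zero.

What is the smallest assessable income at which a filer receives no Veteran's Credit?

$251,600

The credit falls by 5% of each dollar above $220,100, so it reaches zero when the excess is $1,575 / 5% = $31,500: income = $220,100 + $31,500 = $251,600.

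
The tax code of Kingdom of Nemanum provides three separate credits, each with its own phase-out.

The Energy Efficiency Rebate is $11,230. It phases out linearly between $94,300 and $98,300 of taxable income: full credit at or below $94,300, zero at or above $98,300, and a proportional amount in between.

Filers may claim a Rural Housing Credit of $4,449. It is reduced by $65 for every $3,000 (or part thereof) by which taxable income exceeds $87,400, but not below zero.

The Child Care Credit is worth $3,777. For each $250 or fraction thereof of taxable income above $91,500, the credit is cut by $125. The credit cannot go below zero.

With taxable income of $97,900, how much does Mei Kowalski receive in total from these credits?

Energy Efficiency Rebate: $97,900 is $3,600 into a $4,000 phase-out range, leaving 400/4,000 of the credit: $11,230 × 400/4,000 = $1,123.
Rural Housing Credit: income exceeds $87,400 by $10,500, which is 4 full-or-partial $3,000 increments; reduction = 4 × $65 = $260, leaving $4,189.
Child Care Credit: income exceeds $91,500 by $6,400, which is 26 full-or-partial $250 increments; reduction = 26 × $125 = $3,250, leaving $527.
Total: $1,123 + $4,189 + $527 = $5,839.

$5,839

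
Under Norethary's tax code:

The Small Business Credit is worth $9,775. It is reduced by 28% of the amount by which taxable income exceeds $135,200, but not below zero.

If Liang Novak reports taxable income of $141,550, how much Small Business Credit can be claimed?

$7,997

Small Business Credit: 28% of the $6,350 excess over $135,200 is $1,778; credit = $9,775 − $1,778 = $7,997.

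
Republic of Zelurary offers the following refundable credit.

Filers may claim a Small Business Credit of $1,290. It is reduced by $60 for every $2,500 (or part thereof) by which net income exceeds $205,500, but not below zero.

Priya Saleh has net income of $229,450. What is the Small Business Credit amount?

Small Business Credit: income exceeds $205,500 by $23,950, which is 10 full-or-partial $2,500 increments; reduction = 10 × $60 = $600, leaving $690.

$690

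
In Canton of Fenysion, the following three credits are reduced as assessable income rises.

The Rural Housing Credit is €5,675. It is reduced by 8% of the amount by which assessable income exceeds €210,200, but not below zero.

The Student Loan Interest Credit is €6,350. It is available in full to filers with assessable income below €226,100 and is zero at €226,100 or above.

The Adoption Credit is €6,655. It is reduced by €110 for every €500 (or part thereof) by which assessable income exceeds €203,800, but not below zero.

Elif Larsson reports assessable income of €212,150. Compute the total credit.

Rural Housing Credit: 8% of the €1,950 excess over €210,200 is €156; credit = €5,675 − €156 = €5,519.
Student Loan Interest Credit: €212,150 is below the €226,100 cutoff, so the full €6,350 applies.
Adoption Credit: income exceeds €203,800 by €8,350, which is 17 full-or-partial €500 increments; reduction = 17 × €110 = €1,870, leaving €4,785.
Total: €5,519 + €6,350 + €4,785 = €16,654.

€16,654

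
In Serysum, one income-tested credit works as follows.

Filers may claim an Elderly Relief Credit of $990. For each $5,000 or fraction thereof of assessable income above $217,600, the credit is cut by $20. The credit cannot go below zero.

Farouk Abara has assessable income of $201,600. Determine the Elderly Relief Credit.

$990

Elderly Relief Credit: $201,600 is at or below the $217,600 threshold, so the full $990 applies.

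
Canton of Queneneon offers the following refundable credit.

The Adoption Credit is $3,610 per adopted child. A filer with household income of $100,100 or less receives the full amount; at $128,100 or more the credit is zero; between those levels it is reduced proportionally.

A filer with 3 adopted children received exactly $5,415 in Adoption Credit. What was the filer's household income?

$114,100

Full credit = 3 × $3,610 = $10,830.
$5,415 is 5,415/10,830 of the full $10,830, so 5,415/10,830 of the $28,000 range has been used: income = $100,100 + $28,000 × 5,415/10,830 = $114,100.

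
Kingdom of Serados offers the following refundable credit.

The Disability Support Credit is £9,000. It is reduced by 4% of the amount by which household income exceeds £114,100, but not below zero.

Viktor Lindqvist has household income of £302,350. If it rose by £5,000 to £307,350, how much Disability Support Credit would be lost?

At £302,350 — 4% of the £188,250 excess over £114,100 is £7,530; credit = £9,000 − £7,530 = £1,470.
At £307,350 — 4% of the £193,250 excess over £114,100 is £7,730; credit = £9,000 − £7,730 = £1,270.
Lost: £1,470 − £1,270 = £200.

£200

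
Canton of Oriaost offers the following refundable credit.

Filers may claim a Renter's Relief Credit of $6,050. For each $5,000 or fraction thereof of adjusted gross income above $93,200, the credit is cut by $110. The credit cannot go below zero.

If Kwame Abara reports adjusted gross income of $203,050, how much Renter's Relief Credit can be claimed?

$3,630

Renter's Relief Credit: income exceeds $93,200 by $109,850, which is 22 full-or-partial $5,000 increments; reduction = 22 × $110 = $2,420, leaving $3,630.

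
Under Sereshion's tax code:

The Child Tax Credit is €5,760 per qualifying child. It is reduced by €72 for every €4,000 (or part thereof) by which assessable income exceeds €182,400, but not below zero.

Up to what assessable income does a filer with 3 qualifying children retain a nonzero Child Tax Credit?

€1,138,400

Full credit = 3 × €5,760 = €17,280.
After 239 increments the reduction is 239 × €72 = €17,208, leaving €72; one more increment wipes it out. Increment 239 ends at excess 239 × €4,000 = €956,000, so the highest qualifying income is €182,400 + €956,000 = €1,138,400.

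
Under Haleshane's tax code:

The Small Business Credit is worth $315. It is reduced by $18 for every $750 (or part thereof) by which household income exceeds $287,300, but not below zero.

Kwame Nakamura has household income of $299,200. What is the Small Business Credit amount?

$27

Small Business Credit: income exceeds $287,300 by $11,900, which is 16 full-or-partial $750 increments; reduction = 16 × $18 = $288, leaving $27.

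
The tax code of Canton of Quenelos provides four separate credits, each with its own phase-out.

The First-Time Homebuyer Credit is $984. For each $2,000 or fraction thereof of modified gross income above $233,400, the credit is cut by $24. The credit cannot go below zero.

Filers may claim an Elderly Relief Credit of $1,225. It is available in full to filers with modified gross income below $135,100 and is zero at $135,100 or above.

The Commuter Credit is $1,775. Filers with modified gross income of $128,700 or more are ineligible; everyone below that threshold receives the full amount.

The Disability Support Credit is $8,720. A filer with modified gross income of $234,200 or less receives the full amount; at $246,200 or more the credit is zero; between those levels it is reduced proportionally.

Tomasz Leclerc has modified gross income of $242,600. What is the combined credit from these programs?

$3,480

First-Time Homebuyer Credit: income exceeds $233,400 by $9,200, which is 5 full-or-partial $2,000 increments; reduction = 5 × $24 = $120, leaving $864.
Elderly Relief Credit: $242,600 meets or exceeds the $135,100 cutoff, so the credit is $0.
Commuter Credit: $242,600 meets or exceeds the $128,700 cutoff, so the credit is $0.
Disability Support Credit: $242,600 is $8,400 into a $12,000 phase-out range, leaving 3,600/12,000 of the credit: $8,720 × 3,600/12,000 = $2,616.
Total: $864 + $0 + $0 + $2,616 = $3,480.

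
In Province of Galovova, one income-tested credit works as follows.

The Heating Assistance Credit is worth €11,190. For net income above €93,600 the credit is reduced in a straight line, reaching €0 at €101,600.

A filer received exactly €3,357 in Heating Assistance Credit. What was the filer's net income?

€3,357 is 3,357/11,190 of the full €11,190, so 7,833/11,190 of the €8,000 range has been used: income = €93,600 + €8,000 × 7,833/11,190 = €99,200.

€99,200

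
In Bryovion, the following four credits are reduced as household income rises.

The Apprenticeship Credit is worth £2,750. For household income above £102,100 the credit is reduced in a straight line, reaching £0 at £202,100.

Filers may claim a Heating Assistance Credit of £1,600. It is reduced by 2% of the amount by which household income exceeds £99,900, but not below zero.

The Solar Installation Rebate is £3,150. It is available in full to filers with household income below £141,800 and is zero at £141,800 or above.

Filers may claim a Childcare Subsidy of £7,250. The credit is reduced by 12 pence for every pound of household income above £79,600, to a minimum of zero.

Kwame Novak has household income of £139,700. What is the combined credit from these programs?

Apprenticeship Credit: £139,700 is £37,600 into a £100,000 phase-out range, leaving 62,400/100,000 of the credit: £2,750 × 62,400/100,000 = £1,716.
Heating Assistance Credit: 2% of the £39,800 excess over £99,900 is £796; credit = £1,600 − £796 = £804.
Solar Installation Rebate: £139,700 is below the £141,800 cutoff, so the full £3,150 applies.
Childcare Subsidy: 12% of the £60,100 excess over £79,600 is £7,212; credit = £7,250 − £7,212 = £38.
Total: £1,716 + £804 + £3,150 + £38 = £5,708.

£5,708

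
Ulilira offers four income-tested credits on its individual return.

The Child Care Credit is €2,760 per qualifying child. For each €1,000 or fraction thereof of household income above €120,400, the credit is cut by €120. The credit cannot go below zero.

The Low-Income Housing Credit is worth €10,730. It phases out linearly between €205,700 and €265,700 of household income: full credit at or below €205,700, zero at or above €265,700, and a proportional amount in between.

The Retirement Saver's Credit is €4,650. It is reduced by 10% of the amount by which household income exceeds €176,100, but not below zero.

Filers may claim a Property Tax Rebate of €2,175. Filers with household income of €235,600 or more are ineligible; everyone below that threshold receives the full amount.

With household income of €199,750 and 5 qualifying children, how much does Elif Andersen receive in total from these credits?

€19,390

Child Care Credit: base = 5 × €2,760 = €13,800. income exceeds €120,400 by €79,350, which is 80 full-or-partial €1,000 increments; reduction = 80 × €120 = €9,600, leaving €4,200.
Low-Income Housing Credit: €199,750 is at or below the €205,700 threshold, so the full €10,730 applies.
Retirement Saver's Credit: 10% of the €23,650 excess over €176,100 is €2,365; credit = €4,650 − €2,365 = €2,285.
Property Tax Rebate: €199,750 is below the €235,600 cutoff, so the full €2,175 applies.
Total: €4,200 + €10,730 + €2,285 + €2,175 = €19,390.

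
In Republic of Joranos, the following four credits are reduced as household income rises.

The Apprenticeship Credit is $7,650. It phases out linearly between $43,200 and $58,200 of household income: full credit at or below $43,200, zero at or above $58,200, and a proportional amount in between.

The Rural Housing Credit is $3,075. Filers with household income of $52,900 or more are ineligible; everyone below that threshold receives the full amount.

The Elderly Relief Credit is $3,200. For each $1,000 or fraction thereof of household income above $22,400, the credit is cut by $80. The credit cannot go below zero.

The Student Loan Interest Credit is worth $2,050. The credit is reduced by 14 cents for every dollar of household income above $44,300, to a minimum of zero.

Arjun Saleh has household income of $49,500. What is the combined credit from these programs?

$9,794

Apprenticeship Credit: $49,500 is $6,300 into a $15,000 phase-out range, leaving 8,700/15,000 of the credit: $7,650 × 8,700/15,000 = $4,437.
Rural Housing Credit: $49,500 is below the $52,900 cutoff, so the full $3,075 applies.
Elderly Relief Credit: income exceeds $22,400 by $27,100, which is 28 full-or-partial $1,000 increments; reduction = 28 × $80 = $2,240, leaving $960.
Student Loan Interest Credit: 14% of the $5,200 excess over $44,300 is $728; credit = $2,050 − $728 = $1,322.
Total: $4,437 + $3,075 + $960 + $1,322 = $9,794.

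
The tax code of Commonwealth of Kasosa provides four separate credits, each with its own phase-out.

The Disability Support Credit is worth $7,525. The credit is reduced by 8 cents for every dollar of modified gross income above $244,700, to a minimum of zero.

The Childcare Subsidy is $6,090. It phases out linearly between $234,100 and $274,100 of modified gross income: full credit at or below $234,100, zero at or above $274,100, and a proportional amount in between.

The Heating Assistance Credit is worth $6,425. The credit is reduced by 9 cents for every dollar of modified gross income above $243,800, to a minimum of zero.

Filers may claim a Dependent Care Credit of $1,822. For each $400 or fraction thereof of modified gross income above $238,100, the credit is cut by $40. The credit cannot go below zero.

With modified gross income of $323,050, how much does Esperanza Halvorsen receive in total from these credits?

Disability Support Credit: 8% of the $78,350 excess over $244,700 is $6,268; credit = $7,525 − $6,268 = $1,257.
Childcare Subsidy: $323,050 is at or above $274,100, so the credit is $0.
Heating Assistance Credit: 9% of the $79,250 excess over $243,800 is $7,132.50 ≥ base, so the credit is $0.
Dependent Care Credit: income exceeds $238,100 by $84,950 → 213 increments × $40 = $8,520 ≥ base, so the credit is $0.
Total: $1,257 + $0 + $0 + $0 = $1,257.

$1,257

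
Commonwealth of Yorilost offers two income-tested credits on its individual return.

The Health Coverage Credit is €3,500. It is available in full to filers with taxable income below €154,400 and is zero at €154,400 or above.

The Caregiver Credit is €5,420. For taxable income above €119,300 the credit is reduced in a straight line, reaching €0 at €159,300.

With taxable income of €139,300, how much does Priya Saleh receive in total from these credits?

Health Coverage Credit: €139,300 is below the €154,400 cutoff, so the full €3,500 applies.
Caregiver Credit: €139,300 is €20,000 into a €40,000 phase-out range, leaving 20,000/40,000 of the credit: €5,420 × 20,000/40,000 = €2,710.
Total: €3,500 + €2,710 = €6,210.

€6,210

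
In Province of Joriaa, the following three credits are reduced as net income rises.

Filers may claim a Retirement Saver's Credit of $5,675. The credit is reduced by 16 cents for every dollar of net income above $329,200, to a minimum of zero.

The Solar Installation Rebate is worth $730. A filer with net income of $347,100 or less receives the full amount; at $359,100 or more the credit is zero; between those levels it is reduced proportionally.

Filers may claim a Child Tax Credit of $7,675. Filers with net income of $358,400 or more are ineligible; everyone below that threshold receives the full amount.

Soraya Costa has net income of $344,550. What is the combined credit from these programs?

$11,624

Retirement Saver's Credit: 16% of the $15,350 excess over $329,200 is $2,456; credit = $5,675 − $2,456 = $3,219.
Solar Installation Rebate: $344,550 is at or below the $347,100 threshold, so the full $730 applies.
Child Tax Credit: $344,550 is below the $358,400 cutoff, so the full $7,675 applies.
Total: $3,219 + $730 + $7,675 = $11,624.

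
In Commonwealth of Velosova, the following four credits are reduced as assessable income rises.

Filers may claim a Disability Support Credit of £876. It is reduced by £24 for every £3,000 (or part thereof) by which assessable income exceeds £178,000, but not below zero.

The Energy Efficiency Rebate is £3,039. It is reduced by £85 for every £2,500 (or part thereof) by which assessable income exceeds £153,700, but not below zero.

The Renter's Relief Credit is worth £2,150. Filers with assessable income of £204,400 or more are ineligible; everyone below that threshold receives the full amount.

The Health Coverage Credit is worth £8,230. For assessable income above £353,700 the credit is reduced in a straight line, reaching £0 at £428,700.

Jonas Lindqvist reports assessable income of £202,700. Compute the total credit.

£12,379

Disability Support Credit: income exceeds £178,000 by £24,700, which is 9 full-or-partial £3,000 increments; reduction = 9 × £24 = £216, leaving £660.
Energy Efficiency Rebate: income exceeds £153,700 by £49,000, which is 20 full-or-partial £2,500 increments; reduction = 20 × £85 = £1,700, leaving £1,339.
Renter's Relief Credit: £202,700 is below the £204,400 cutoff, so the full £2,150 applies.
Health Coverage Credit: £202,700 is at or below the £353,700 threshold, so the full £8,230 applies.
Total: £660 + £1,339 + £2,150 + £8,230 = £12,379.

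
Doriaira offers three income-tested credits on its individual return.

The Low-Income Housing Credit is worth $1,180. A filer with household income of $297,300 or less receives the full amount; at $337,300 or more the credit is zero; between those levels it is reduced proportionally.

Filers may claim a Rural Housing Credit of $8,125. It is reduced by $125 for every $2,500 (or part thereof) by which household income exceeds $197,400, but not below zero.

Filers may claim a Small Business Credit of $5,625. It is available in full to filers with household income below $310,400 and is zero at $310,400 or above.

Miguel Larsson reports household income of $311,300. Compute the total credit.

$3,142

Low-Income Housing Credit: $311,300 is $14,000 into a $40,000 phase-out range, leaving 26,000/40,000 of the credit: $1,180 × 26,000/40,000 = $767.
Rural Housing Credit: income exceeds $197,400 by $113,900, which is 46 full-or-partial $2,500 increments; reduction = 46 × $125 = $5,750, leaving $2,375.
Small Business Credit: $311,300 meets or exceeds the $310,400 cutoff, so the credit is $0.
Total: $767 + $2,375 + $0 = $3,142.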